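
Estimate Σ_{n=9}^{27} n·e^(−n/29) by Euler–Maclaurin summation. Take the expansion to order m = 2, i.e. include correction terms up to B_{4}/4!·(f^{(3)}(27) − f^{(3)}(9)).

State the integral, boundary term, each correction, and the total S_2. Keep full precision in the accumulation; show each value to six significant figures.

The integral term ∫_9^27 x·e^(−x/29) dx = 167.887.
Boundary: ½(f(9) + f(27)) = ½(6.59875 + 10.6419) = 8.62034.
So far: 176.508.
Order-1 term: 1/12 · (0.0271825 − 0.505651) = -0.0398724.
After k=1: 176.468.
Order-2 term: −1/720 · (0.000969648 − 0.00234487) = 1.91004e-06.

S_2 ≈ 176.468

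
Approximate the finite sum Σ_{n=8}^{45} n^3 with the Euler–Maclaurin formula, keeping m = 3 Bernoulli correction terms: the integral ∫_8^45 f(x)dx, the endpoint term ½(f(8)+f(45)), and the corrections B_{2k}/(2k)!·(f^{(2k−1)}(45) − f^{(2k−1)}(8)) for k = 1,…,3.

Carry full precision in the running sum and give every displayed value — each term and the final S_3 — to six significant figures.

The integral term ∫_8^45 x^3 dx = 1.02413e+06.
Boundary: ½(f(8) + f(45)) = ½(512.000 + 91125.0) = 45818.5.
So far: 1.06995e+06.
Correction k=1: B_{2}/2! · (f^{(1)}(45) − f^{(1)}(8)) = 1/12 · (6075.00 − 192.000) = 490.250.
Running total after k=1: 1.07044e+06.
Correction k=2: B_{4}/4! · (f^{(3)}(45) − f^{(3)}(8)) = −1/720 · (6.00000 − 6.00000) = 0.00000.
Running total after k=2: 1.07044e+06.
Correction k=3: B_{6}/6! · (f^{(5)}(45) − f^{(5)}(8)) = 1/30240 · (0.00000 − 0.00000) = 0.00000.

S_3 ≈ 1.07044e+06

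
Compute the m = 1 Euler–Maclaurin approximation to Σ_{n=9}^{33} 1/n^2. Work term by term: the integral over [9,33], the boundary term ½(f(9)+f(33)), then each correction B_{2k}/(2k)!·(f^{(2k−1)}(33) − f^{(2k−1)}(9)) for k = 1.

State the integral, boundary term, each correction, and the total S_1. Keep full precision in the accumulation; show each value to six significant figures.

S_1 ≈ 0.0876640

Integral: ∫_9^33 1/x^2 dx = 0.0808081.
Boundary: ½(f(9) + f(33)) = ½(0.0123457 + 0.000918274) = 0.00663198.
Running total after boundary: 0.0874401.
Correction k=1: B_{2}/2! · (f^{(1)}(33) − f^{(1)}(9)) = 1/12 · (-5.56529e-05 − (-0.00274348)) = 0.000223986.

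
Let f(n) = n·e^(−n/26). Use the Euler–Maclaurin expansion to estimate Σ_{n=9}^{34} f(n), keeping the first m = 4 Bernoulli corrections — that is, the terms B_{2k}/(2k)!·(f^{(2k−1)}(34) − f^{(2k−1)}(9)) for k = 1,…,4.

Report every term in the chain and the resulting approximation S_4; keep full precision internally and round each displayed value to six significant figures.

S_4 ≈ 229.581

The integral term ∫_9^34 x·e^(−x/26) dx = 221.846.
Endpoint term: (f(9) + f(34))/2 = (6.36663 + 9.19508)/2 = 7.78085.
Integral + boundary = 229.626.
k=1: B_{2}/(2)! × [f^{(1)}(34) − f^{(1)}(9)] = 1/12 × (-0.0832134 − 0.462533) = -0.0454789.
Running total after k=1: 229.581.
k=2: B_{4}/(4)! × [f^{(3)}(34) − f^{(3)}(9)] = −1/720 × (0.000677032 − 0.00277713) = 2.91680e-06.
Running total after k=2: 229.581.
k=3: B_{6}/(6)! × [f^{(5)}(34) − f^{(5)}(9)] = 1/30240 × (2.18515e-06 − 7.20420e-06) = -1.65974e-10.
Running total after k=3: 229.581.
k=4: B_{8}/(8)! × [f^{(7)}(34) − f^{(7)}(9)] = −1/1209600 × (4.98339e-09 − 1.52370e-08) = 8.47688e-15.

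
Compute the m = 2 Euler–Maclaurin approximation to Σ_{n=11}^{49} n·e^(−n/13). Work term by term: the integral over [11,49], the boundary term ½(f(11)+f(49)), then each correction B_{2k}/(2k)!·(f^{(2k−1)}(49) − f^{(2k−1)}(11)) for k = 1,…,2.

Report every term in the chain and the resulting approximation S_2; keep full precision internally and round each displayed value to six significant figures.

The integral term ∫_11^49 x·e^(−x/13) dx = 115.273.
½[f(11) + f(49)] = ½[4.71968 + 1.13042] = 2.92505.
So far: 118.198.
Order-1 term: 1/12 · (-0.0638856 − 0.0660095) = -0.0108246.
Running total after k=1: 118.187.
Order-2 term: −1/720 · (-0.000105006 − 0.00546825) = 7.74063e-06.

S_2 ≈ 118.187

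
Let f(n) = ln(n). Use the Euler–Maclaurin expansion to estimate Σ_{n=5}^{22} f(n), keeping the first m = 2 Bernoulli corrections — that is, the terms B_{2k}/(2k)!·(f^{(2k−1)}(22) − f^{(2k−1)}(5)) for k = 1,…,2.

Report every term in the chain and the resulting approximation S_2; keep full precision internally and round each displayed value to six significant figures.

The integral term ∫_5^22 ln(x) dx = 42.9557.
½[f(5) + f(22)] = ½[1.60944 + 3.09104] = 2.35024.
Running total after boundary: 45.3060.
Order-1 term: 1/12 · (0.0454545 − 0.200000) = -0.0128788.
Partial sum through k=1: 45.2931.
Order-2 term: −1/720 · (0.000187829 − 0.0160000) = 2.19613e-05.

S_2 ≈ 45.2931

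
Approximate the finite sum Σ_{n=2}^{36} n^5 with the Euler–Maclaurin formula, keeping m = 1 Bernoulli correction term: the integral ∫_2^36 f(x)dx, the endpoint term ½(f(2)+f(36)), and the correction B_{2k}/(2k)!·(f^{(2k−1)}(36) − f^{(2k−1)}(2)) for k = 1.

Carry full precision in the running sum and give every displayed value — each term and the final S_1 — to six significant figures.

S_1 ≈ 3.93730e+08

The integral term ∫_2^36 x^5 dx = 3.62797e+08.
½[f(2) + f(36)] = ½[32.0000 + 6.04662e+07] = 3.02331e+07.
Integral + boundary = 3.93030e+08.
Correction k=1: B_{2}/2! · (f^{(1)}(36) − f^{(1)}(2)) = 1/12 · (8.39808e+06 − 80.0000) = 699833.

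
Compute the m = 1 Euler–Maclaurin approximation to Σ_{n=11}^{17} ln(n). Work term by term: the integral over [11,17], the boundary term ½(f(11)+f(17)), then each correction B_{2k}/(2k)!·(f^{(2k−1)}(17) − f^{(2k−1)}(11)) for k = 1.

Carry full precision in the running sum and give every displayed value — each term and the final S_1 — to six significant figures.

S_1 ≈ 18.4007

Integral: ∫_11^17 ln(x) dx = 15.7878.
Boundary: ½(f(11) + f(17)) = ½(2.39790 + 2.83321) = 2.61555.
So far: 18.4033.
k=1: B_{2}/(2)! × [f^{(1)}(17) − f^{(1)}(11)] = 1/12 × (0.0588235 − 0.0909091) = -0.00267380.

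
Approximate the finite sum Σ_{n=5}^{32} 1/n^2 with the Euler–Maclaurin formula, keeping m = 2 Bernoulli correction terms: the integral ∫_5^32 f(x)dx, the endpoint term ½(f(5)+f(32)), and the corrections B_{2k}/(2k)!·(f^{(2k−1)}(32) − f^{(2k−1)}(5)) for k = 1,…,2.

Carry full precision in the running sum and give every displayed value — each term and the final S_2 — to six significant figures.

S_2 ≈ 0.190556

The integral term ∫_5^32 1/x^2 dx = 0.168750.
Boundary: ½(f(5) + f(32)) = ½(0.0400000 + 0.000976562) = 0.0204883.
Integral + boundary = 0.189238.
k=1: B_{2}/(2)! × [f^{(1)}(32) − f^{(1)}(5)] = 1/12 × (-6.10352e-05 − (-0.0160000)) = 0.00132825.
Partial sum through k=1: 0.190567.
k=2: B_{4}/(4)! × [f^{(3)}(32) − f^{(3)}(5)] = −1/720 × (-7.15256e-07 − (-0.00768000)) = -1.06657e-05.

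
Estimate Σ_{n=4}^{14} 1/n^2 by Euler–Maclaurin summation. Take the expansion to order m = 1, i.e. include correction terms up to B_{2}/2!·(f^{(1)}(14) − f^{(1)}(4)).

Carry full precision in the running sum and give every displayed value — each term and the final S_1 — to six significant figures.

S_1 ≈ 0.214916

∫_4^14 1/x^2 dx evaluates to 0.178571.
Endpoint term: (f(4) + f(14))/2 = (0.0625000 + 0.00510204)/2 = 0.0338010.
Running total after boundary: 0.212372.
Correction k=1: B_{2}/2! · (f^{(1)}(14) − f^{(1)}(4)) = 1/12 · (-0.000728863 − (-0.0312500)) = 0.00254343.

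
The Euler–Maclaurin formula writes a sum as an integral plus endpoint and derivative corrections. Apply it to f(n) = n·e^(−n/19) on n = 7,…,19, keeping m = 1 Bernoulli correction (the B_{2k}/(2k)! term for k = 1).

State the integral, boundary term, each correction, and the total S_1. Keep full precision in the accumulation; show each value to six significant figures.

S_1 ≈ 82.0328

Integral: ∫_7^19 x·e^(−x/19) dx = 76.1530.
½[f(7) + f(19)] = ½[4.84278 + 6.98971] = 5.91625.
So far: 82.0692.
Correction k=1: B_{2}/2! · (f^{(1)}(19) − f^{(1)}(7)) = 1/12 · (0.00000 − 0.436943) = -0.0364119.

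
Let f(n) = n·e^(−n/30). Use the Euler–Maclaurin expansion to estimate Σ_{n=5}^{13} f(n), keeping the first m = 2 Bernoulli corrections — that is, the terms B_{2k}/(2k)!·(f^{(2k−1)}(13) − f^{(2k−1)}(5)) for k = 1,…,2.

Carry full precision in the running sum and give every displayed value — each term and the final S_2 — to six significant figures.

Integral: ∫_5^13 x·e^(−x/30) dx = 52.4416.
Boundary: ½(f(5) + f(13)) = ½(4.23241 + 8.42848) = 6.33044.
Running total after boundary: 58.7721.
Correction k=1: B_{2}/2! · (f^{(1)}(13) − f^{(1)}(5)) = 1/12 · (0.367395 − 0.705401) = -0.0281672.
Running total after k=1: 58.7439.
Correction k=2: B_{4}/4! · (f^{(3)}(13) − f^{(3)}(5)) = −1/720 · (0.00184898 − 0.00266485) = 1.13315e-06.

S_2 ≈ 58.7439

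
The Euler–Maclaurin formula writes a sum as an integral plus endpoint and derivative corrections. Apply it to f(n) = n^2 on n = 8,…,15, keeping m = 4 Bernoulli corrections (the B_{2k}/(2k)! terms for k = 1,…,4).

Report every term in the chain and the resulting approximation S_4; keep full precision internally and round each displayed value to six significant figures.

S_4 ≈ 1100.00

The integral term ∫_8^15 x^2 dx = 954.333.
Boundary: ½(f(8) + f(15)) = ½(64.0000 + 225.000) = 144.500.
Integral + boundary = 1098.83.
k=1: B_{2}/(2)! × [f^{(1)}(15) − f^{(1)}(8)] = 1/12 × (30.0000 − 16.0000) = 1.16667.
Partial sum through k=1: 1100.00.
k=2: B_{4}/(4)! × [f^{(3)}(15) − f^{(3)}(8)] = −1/720 × (0.00000 − 0.00000) = 0.00000.
Partial sum through k=2: 1100.00.
k=3: B_{6}/(6)! × [f^{(5)}(15) − f^{(5)}(8)] = 1/30240 × (0.00000 − 0.00000) = 0.00000.
Partial sum through k=3: 1100.00.
k=4: B_{8}/(8)! × [f^{(7)}(15) − f^{(7)}(8)] = −1/1209600 × (0.00000 − 0.00000) = 0.00000.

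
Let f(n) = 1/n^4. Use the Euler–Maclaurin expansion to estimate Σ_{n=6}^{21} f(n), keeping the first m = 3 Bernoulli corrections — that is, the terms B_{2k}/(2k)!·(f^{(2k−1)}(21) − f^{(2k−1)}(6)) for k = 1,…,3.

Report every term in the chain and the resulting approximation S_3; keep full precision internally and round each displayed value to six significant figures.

The integral term ∫_6^21 1/x^4 dx = 0.00150722.
Endpoint term: (f(6) + f(21))/2 = (0.000771605 + 5.14189e-06)/2 = 0.000388373.
Running total after boundary: 0.00189559.
k=1: B_{2}/(2)! × [f^{(1)}(21) − f^{(1)}(6)] = 1/12 × (-9.79408e-07 − (-0.000514403)) = 4.27853e-05.
After k=1: 0.00193838.
k=2: B_{4}/(4)! × [f^{(3)}(21) − f^{(3)}(6)] = −1/720 × (-6.66264e-08 − (-0.000428669)) = -5.95282e-07.
After k=2: 0.00193778.
k=3: B_{6}/(6)! × [f^{(5)}(21) − f^{(5)}(6)] = 1/30240 × (-8.46049e-09 − (-0.000666819)) = 2.20506e-08.

S_3 ≈ 0.00193780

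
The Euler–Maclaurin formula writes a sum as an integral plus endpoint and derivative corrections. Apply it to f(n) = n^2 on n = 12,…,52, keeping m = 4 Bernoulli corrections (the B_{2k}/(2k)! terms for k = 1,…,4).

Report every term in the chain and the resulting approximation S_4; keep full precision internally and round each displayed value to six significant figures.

S_4 ≈ 47724.0

Integral: ∫_12^52 x^2 dx = 46293.3.
Endpoint term: (f(12) + f(52))/2 = (144.000 + 2704.00)/2 = 1424.00.
So far: 47717.3.
Correction k=1: B_{2}/2! · (f^{(1)}(52) − f^{(1)}(12)) = 1/12 · (104.000 − 24.0000) = 6.66667.
Running total after k=1: 47724.0.
Correction k=2: B_{4}/4! · (f^{(3)}(52) − f^{(3)}(12)) = −1/720 · (0.00000 − 0.00000) = 0.00000.
Running total after k=2: 47724.0.
Correction k=3: B_{6}/6! · (f^{(5)}(52) − f^{(5)}(12)) = 1/30240 · (0.00000 − 0.00000) = 0.00000.
Running total after k=3: 47724.0.
Correction k=4: B_{8}/8! · (f^{(7)}(52) − f^{(7)}(12)) = −1/1209600 · (0.00000 − 0.00000) = 0.00000.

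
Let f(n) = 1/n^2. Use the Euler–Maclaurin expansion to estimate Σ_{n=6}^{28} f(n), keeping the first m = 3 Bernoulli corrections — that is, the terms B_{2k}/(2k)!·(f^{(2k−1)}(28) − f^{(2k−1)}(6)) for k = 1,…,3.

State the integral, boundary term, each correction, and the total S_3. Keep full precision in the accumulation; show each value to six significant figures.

S_3 ≈ 0.146239

Integral: ∫_6^28 1/x^2 dx = 0.130952.
½[f(6) + f(28)] = ½[0.0277778 + 0.00127551] = 0.0145266.
Running total after boundary: 0.145479.
Correction k=1: B_{2}/2! · (f^{(1)}(28) − f^{(1)}(6)) = 1/12 · (-9.11079e-05 − (-0.00925926)) = 0.000764013.
Partial sum through k=1: 0.146243.
Correction k=2: B_{4}/4! · (f^{(3)}(28) − f^{(3)}(6)) = −1/720 · (-1.39451e-06 − (-0.00308642)) = -4.28476e-06.
Partial sum through k=2: 0.146239.
Correction k=3: B_{6}/6! · (f^{(5)}(28) − f^{(5)}(6)) = 1/30240 · (-5.33613e-08 − (-0.00257202)) = 8.50517e-08.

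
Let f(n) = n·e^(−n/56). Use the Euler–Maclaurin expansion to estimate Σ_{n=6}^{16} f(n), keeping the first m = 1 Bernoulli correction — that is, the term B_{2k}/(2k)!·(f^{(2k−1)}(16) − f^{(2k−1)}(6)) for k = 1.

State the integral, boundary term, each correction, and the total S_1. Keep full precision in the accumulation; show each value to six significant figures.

∫_6^16 x·e^(−x/56) dx evaluates to 89.2791.
½[f(6) + f(16)] = ½[5.39038 + 12.0236] = 8.70701.
Running total after boundary: 97.9861.
Order-1 term: 1/12 · (0.536769 − 0.802140) = -0.0221142.

S_1 ≈ 97.9640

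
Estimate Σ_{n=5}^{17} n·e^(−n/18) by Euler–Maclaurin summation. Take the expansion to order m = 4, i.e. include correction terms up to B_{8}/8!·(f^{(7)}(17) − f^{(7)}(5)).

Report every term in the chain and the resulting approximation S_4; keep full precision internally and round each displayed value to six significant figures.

S_4 ≈ 73.7419

∫_5^17 x·e^(−x/18) dx evaluates to 68.5864.
½[f(5) + f(17)] = ½[3.78733 + 6.61122] = 5.19928.
Integral + boundary = 73.7856.
Order-1 term: 1/12 · (0.0216053 − 0.547058) = -0.0437877.
Partial sum through k=1: 73.7418.
Order-2 term: −1/720 · (0.00246727 − 0.00636416) = 5.41235e-06.
Partial sum through k=2: 73.7419.
Order-3 term: 1/30240 · (1.50243e-05 − 3.40737e-05) = -6.29941e-10.
Partial sum through k=3: 73.7419.
Order-4 term: −1/1209600 · (6.92392e-08 − 1.49706e-07) = 6.65239e-14.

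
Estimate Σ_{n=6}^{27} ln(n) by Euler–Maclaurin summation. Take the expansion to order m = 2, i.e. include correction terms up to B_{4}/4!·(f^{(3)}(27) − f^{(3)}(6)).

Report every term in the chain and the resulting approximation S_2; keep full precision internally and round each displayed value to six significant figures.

∫_6^27 ln(x) dx evaluates to 57.2370.
Endpoint term: (f(6) + f(27))/2 = (1.79176 + 3.29584)/2 = 2.54380.
Running total after boundary: 59.7808.
k=1: B_{2}/(2)! × [f^{(1)}(27) − f^{(1)}(6)] = 1/12 × (0.0370370 − 0.166667) = -0.0108025.
Partial sum through k=1: 59.7700.
k=2: B_{4}/(4)! × [f^{(3)}(27) − f^{(3)}(6)] = −1/720 × (0.000101611 − 0.00925926) = 1.27190e-05.

S_2 ≈ 59.7700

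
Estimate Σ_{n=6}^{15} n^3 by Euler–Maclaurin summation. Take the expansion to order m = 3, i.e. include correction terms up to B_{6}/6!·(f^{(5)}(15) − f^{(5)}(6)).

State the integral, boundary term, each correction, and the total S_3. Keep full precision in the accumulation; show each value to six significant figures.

S_3 ≈ 14175.0

Integral: ∫_6^15 x^3 dx = 12332.2.
Endpoint term: (f(6) + f(15))/2 = (216.000 + 3375.00)/2 = 1795.50.
Integral + boundary = 14127.8.
Order-1 term: 1/12 · (675.000 − 108.000) = 47.2500.
Running total after k=1: 14175.0.
Order-2 term: −1/720 · (6.00000 − 6.00000) = 0.00000.
Running total after k=2: 14175.0.
Order-3 term: 1/30240 · (0.00000 − 0.00000) = 0.00000.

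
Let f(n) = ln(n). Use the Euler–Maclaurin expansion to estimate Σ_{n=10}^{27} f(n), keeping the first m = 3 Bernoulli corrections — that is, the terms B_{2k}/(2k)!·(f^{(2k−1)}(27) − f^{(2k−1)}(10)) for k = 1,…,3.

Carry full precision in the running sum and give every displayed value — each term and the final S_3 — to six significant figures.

S_3 ≈ 51.7557

∫_10^27 ln(x) dx evaluates to 48.9617.
Boundary: ½(f(10) + f(27)) = ½(2.30259 + 3.29584) = 2.79921.
Running total after boundary: 51.7610.
Order-1 term: 1/12 · (0.0370370 − 0.100000) = -0.00524691.
After k=1: 51.7557.
Order-2 term: −1/720 · (0.000101611 − 0.00200000) = 2.63665e-06.
After k=2: 51.7557.
Order-3 term: 1/30240 · (1.67260e-06 − 0.000240000) = -7.88120e-09.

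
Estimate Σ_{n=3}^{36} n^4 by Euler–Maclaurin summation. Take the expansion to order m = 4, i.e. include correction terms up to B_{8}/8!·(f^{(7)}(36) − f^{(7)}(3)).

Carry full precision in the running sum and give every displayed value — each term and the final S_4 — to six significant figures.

∫_3^36 x^4 dx evaluates to 1.20932e+07.
½[f(3) + f(36)] = ½[81.0000 + 1.67962e+06] = 839848.
Integral + boundary = 1.29330e+07.
k=1: B_{2}/(2)! × [f^{(1)}(36) − f^{(1)}(3)] = 1/12 × (186624 − 108.000) = 15543.0.
After k=1: 1.29486e+07.
k=2: B_{4}/(4)! × [f^{(3)}(36) − f^{(3)}(3)] = −1/720 × (864.000 − 72.0000) = -1.10000.
After k=2: 1.29486e+07.
k=3: B_{6}/(6)! × [f^{(5)}(36) − f^{(5)}(3)] = 1/30240 × (0.00000 − 0.00000) = 0.00000.
After k=3: 1.29486e+07.
k=4: B_{8}/(8)! × [f^{(7)}(36) − f^{(7)}(3)] = −1/1209600 × (0.00000 − 0.00000) = 0.00000.

S_4 ≈ 1.29486e+07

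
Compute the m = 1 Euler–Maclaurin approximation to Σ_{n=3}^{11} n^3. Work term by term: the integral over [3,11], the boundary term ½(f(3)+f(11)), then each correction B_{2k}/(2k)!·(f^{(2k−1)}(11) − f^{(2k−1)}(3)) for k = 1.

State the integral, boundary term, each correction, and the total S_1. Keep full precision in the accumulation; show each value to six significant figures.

∫_3^11 x^3 dx evaluates to 3640.00.
½[f(3) + f(11)] = ½[27.0000 + 1331.00] = 679.000.
So far: 4319.00.
Order-1 term: 1/12 · (363.000 − 27.0000) = 28.0000.

S_1 ≈ 4347.00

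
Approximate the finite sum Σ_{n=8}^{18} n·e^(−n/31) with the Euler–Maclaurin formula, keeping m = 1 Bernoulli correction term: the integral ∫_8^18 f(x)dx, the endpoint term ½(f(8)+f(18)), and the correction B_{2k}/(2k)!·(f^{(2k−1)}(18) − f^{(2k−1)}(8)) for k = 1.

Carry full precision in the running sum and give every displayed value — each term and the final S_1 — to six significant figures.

Integral: ∫_8^18 x·e^(−x/31) dx = 84.0703.
½[f(8) + f(18)] = ½[6.18036 + 10.0717] = 8.12602.
So far: 92.1963.
Correction k=1: B_{2}/2! · (f^{(1)}(18) − f^{(1)}(8)) = 1/12 · (0.234645 − 0.573179) = -0.0282112.

S_1 ≈ 92.1681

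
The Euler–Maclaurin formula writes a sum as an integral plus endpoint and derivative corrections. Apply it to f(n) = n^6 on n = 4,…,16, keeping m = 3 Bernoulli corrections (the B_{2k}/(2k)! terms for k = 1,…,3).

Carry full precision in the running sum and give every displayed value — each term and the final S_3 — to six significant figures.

∫_4^16 x^6 dx evaluates to 3.83456e+07.
½[f(4) + f(16)] = ½[4096.00 + 1.67772e+07] = 8.39066e+06.
Integral + boundary = 4.67362e+07.
k=1: B_{2}/(2)! × [f^{(1)}(16) − f^{(1)}(4)] = 1/12 × (6.29146e+06 − 6144.00) = 523776.
Running total after k=1: 4.72600e+07.
k=2: B_{4}/(4)! × [f^{(3)}(16) − f^{(3)}(4)] = −1/720 × (491520 − 7680.00) = -672.000.
Running total after k=2: 4.72593e+07.
k=3: B_{6}/(6)! × [f^{(5)}(16) − f^{(5)}(4)] = 1/30240 × (11520.0 − 2880.00) = 0.285714.

S_3 ≈ 4.72593e+07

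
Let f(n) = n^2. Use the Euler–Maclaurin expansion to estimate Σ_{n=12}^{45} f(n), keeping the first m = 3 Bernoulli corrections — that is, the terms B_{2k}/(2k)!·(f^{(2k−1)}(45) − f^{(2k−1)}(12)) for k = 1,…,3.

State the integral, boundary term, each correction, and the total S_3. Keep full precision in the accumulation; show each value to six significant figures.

S_3 ≈ 30889.0

Integral: ∫_12^45 x^2 dx = 29799.0.
½[f(12) + f(45)] = ½[144.000 + 2025.00] = 1084.50.
Integral + boundary = 30883.5.
Correction k=1: B_{2}/2! · (f^{(1)}(45) − f^{(1)}(12)) = 1/12 · (90.0000 − 24.0000) = 5.50000.
After k=1: 30889.0.
Correction k=2: B_{4}/4! · (f^{(3)}(45) − f^{(3)}(12)) = −1/720 · (0.00000 − 0.00000) = 0.00000.
After k=2: 30889.0.
Correction k=3: B_{6}/6! · (f^{(5)}(45) − f^{(5)}(12)) = 1/30240 · (0.00000 − 0.00000) = 0.00000.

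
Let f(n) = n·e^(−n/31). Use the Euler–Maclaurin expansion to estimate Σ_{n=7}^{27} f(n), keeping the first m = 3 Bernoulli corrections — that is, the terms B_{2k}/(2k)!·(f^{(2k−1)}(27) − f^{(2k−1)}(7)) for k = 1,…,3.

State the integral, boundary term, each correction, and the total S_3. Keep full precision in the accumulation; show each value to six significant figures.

Integral: ∫_7^27 x·e^(−x/31) dx = 187.348.
Boundary: ½(f(7) + f(27)) = ½(5.58511 + 11.3008) = 8.44293.
So far: 195.790.
k=1: B_{2}/(2)! × [f^{(1)}(27) − f^{(1)}(7)] = 1/12 × (0.0540060 − 0.617708) = -0.0469751.
After k=1: 195.744.
k=2: B_{4}/(4)! × [f^{(3)}(27) − f^{(3)}(7)] = −1/720 × (0.000927262 − 0.00230328) = 1.91114e-06.
After k=2: 195.744.
k=3: B_{6}/(6)! × [f^{(5)}(27) − f^{(5)}(7)] = 1/30240 × (1.87131e-06 − 4.12465e-06) = -7.45152e-11.

S_3 ≈ 195.744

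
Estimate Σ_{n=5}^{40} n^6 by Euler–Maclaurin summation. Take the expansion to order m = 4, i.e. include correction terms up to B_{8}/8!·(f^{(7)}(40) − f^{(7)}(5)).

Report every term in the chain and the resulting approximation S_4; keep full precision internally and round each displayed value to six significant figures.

The integral term ∫_5^40 x^6 dx = 2.34057e+10.
Boundary: ½(f(5) + f(40)) = ½(15625.0 + 4.09600e+09) = 2.04801e+09.
Integral + boundary = 2.54537e+10.
k=1: B_{2}/(2)! × [f^{(1)}(40) − f^{(1)}(5)] = 1/12 × (6.14400e+08 − 18750.0) = 5.11984e+07.
Partial sum through k=1: 2.55049e+10.
k=2: B_{4}/(4)! × [f^{(3)}(40) − f^{(3)}(5)] = −1/720 × (7.68000e+06 − 15000.0) = -10645.8.
Partial sum through k=2: 2.55049e+10.
k=3: B_{6}/(6)! × [f^{(5)}(40) − f^{(5)}(5)] = 1/30240 × (28800.0 − 3600.00) = 0.833333.
Partial sum through k=3: 2.55049e+10.
k=4: B_{8}/(8)! × [f^{(7)}(40) − f^{(7)}(5)] = −1/1209600 × (0.00000 − 0.00000) = 0.00000.

S_4 ≈ 2.55049e+10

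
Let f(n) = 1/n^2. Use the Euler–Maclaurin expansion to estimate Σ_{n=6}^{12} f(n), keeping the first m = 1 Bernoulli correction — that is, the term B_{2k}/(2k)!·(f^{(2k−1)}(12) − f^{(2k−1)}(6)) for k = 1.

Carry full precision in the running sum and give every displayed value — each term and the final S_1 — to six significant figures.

∫_6^12 1/x^2 dx evaluates to 0.0833333.
Endpoint term: (f(6) + f(12))/2 = (0.0277778 + 0.00694444)/2 = 0.0173611.
So far: 0.100694.
Correction k=1: B_{2}/2! · (f^{(1)}(12) − f^{(1)}(6)) = 1/12 · (-0.00115741 − (-0.00925926)) = 0.000675154.

S_1 ≈ 0.101370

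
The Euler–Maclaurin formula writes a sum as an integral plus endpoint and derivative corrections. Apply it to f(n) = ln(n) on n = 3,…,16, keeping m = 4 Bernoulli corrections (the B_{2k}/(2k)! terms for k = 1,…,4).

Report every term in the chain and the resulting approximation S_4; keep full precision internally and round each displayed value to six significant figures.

∫_3^16 ln(x) dx evaluates to 28.0656.
½[f(3) + f(16)] = ½[1.09861 + 2.77259] = 1.93560.
Integral + boundary = 30.0012.
Correction k=1: B_{2}/2! · (f^{(1)}(16) − f^{(1)}(3)) = 1/12 · (0.0625000 − 0.333333) = -0.0225694.
Partial sum through k=1: 29.9786.
Correction k=2: B_{4}/4! · (f^{(3)}(16) − f^{(3)}(3)) = −1/720 · (0.000488281 − 0.0740741) = 0.000102202.
Partial sum through k=2: 29.9787.
Correction k=3: B_{6}/6! · (f^{(5)}(16) − f^{(5)}(3)) = 1/30240 · (2.28882e-05 − 0.0987654) = -3.26530e-06.
Partial sum through k=3: 29.9787.
Correction k=4: B_{8}/8! · (f^{(7)}(16) − f^{(7)}(3)) = −1/1209600 · (2.68221e-06 − 0.329218) = 2.72169e-07.

S_4 ≈ 29.9787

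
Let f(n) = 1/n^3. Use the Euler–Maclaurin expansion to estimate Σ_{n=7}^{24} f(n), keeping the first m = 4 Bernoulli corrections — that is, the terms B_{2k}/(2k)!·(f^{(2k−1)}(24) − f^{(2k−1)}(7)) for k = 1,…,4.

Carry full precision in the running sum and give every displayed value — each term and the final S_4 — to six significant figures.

S_4 ≈ 0.0109326

The integral term ∫_7^24 1/x^3 dx = 0.00933603.
Endpoint term: (f(7) + f(24))/2 = (0.00291545 + 7.23380e-05)/2 = 0.00149389.
Integral + boundary = 0.0108299.
k=1: B_{2}/(2)! × [f^{(1)}(24) − f^{(1)}(7)] = 1/12 × (-9.04225e-06 − (-0.00124948)) = 0.000103370.
After k=1: 0.0109333.
k=2: B_{4}/(4)! × [f^{(3)}(24) − f^{(3)}(7)] = −1/720 × (-3.13967e-07 − (-0.000509992)) = -7.07886e-07.
After k=2: 0.0109326.
k=3: B_{6}/(6)! × [f^{(5)}(24) − f^{(5)}(7)] = 1/30240 × (-2.28934e-08 − (-0.000437136)) = 1.44548e-08.
After k=3: 0.0109326.
k=4: B_{8}/(8)! × [f^{(7)}(24) − f^{(7)}(7)] = −1/1209600 × (-2.86168e-09 − (-0.000642322)) = -5.31018e-10.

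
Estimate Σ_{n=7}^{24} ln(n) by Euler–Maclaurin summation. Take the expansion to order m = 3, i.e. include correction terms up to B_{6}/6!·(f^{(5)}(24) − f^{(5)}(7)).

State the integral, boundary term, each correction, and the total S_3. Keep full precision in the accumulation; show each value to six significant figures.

S_3 ≈ 48.2055

The integral term ∫_7^24 ln(x) dx = 45.6519.
½[f(7) + f(24)] = ½[1.94591 + 3.17805] = 2.56198.
So far: 48.2139.
Order-1 term: 1/12 · (0.0416667 − 0.142857) = -0.00843254.
Running total after k=1: 48.2055.
Order-2 term: −1/720 · (0.000144676 − 0.00583090) = 7.89754e-06.
Running total after k=2: 48.2055.
Order-3 term: 1/30240 · (3.01408e-06 − 0.00142798) = -4.71218e-08.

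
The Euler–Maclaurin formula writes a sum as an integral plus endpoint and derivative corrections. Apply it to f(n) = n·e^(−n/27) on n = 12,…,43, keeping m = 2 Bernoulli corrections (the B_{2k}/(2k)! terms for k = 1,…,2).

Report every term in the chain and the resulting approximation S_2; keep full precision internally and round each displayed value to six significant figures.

S_2 ≈ 298.922

Integral: ∫_12^43 x·e^(−x/27) dx = 290.741.
Endpoint term: (f(12) + f(43))/2 = (7.69416 + 8.74610)/2 = 8.22013.
So far: 298.962.
Order-1 term: 1/12 · (-0.120532 − 0.356211) = -0.0397286.
After k=1: 298.922.
Order-2 term: −1/720 · (0.000392679 − 0.00224770) = 2.57642e-06.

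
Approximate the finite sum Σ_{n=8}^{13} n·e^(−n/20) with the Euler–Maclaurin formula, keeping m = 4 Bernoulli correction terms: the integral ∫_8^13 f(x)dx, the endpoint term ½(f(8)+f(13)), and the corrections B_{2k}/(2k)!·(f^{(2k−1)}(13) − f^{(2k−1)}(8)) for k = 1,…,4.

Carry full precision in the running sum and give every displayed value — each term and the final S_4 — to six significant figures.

S_4 ≈ 36.8853

The integral term ∫_8^13 x·e^(−x/20) dx = 30.8290.
Endpoint term: (f(8) + f(13))/2 = (5.36256 + 6.78660)/2 = 6.07458.
So far: 36.9036.
Correction k=1: B_{2}/2! · (f^{(1)}(13) − f^{(1)}(8)) = 1/12 · (0.182716 − 0.402192) = -0.0182897.
Partial sum through k=1: 36.8853.
Correction k=2: B_{4}/4! · (f^{(3)}(13) − f^{(3)}(8)) = −1/720 · (0.00306702 − 0.00435708) = 1.79175e-06.
Partial sum through k=2: 36.8853.
Correction k=3: B_{6}/6! · (f^{(5)}(13) − f^{(5)}(8)) = 1/30240 · (1.41931e-05 − 1.92717e-05) = -1.67943e-10.
Partial sum through k=3: 36.8853.
Correction k=4: B_{8}/8! · (f^{(7)}(13) − f^{(7)}(8)) = −1/1209600 · (5.17967e-08 − 6.91268e-08) = 1.43271e-14.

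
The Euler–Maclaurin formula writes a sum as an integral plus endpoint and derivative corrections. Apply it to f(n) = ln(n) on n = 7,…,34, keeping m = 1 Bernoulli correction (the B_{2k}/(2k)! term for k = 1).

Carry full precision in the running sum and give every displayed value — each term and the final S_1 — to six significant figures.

S_1 ≈ 82.0016

The integral term ∫_7^34 ln(x) dx = 79.2749.
½[f(7) + f(34)] = ½[1.94591 + 3.52636] = 2.73614.
Running total after boundary: 82.0110.
Order-1 term: 1/12 · (0.0294118 − 0.142857) = -0.00945378.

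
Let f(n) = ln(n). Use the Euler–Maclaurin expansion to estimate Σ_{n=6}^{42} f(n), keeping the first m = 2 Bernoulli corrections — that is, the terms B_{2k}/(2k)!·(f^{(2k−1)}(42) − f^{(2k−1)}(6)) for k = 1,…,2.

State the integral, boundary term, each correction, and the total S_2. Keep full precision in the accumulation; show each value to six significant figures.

S_2 ≈ 112.984

The integral term ∫_6^42 ln(x) dx = 110.232.
Endpoint term: (f(6) + f(42))/2 = (1.79176 + 3.73767)/2 = 2.76471.
Running total after boundary: 112.996.
k=1: B_{2}/(2)! × [f^{(1)}(42) − f^{(1)}(6)] = 1/12 × (0.0238095 − 0.166667) = -0.0119048.
Running total after k=1: 112.984.
k=2: B_{4}/(4)! × [f^{(3)}(42) − f^{(3)}(6)] = −1/720 × (2.69949e-05 − 0.00925926) = 1.28226e-05.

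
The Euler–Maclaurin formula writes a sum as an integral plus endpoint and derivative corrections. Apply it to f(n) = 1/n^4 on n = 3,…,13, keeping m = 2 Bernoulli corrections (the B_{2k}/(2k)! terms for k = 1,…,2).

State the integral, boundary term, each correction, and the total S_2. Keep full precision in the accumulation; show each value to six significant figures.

S_2 ≈ 0.0196789

∫_3^13 1/x^4 dx evaluates to 0.0121940.
½[f(3) + f(13)] = ½[0.0123457 + 3.50128e-05] = 0.00619035.
Integral + boundary = 0.0183843.
k=1: B_{2}/(2)! × [f^{(1)}(13) − f^{(1)}(3)] = 1/12 × (-1.07732e-05 − (-0.0164609)) = 0.00137084.
Running total after k=1: 0.0197551.
k=2: B_{4}/(4)! × [f^{(3)}(13) − f^{(3)}(3)] = −1/720 × (-1.91240e-06 − (-0.0548697)) = -7.62052e-05.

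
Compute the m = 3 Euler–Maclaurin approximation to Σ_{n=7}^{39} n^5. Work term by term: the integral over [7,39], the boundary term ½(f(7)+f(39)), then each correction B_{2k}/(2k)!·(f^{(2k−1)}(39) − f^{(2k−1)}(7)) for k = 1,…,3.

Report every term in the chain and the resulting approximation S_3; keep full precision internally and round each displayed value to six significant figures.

The integral term ∫_7^39 x^5 dx = 5.86438e+08.
Endpoint term: (f(7) + f(39))/2 = (16807.0 + 9.02242e+07)/2 = 4.51205e+07.
Running total after boundary: 6.31558e+08.
Correction k=1: B_{2}/2! · (f^{(1)}(39) − f^{(1)}(7)) = 1/12 · (1.15672e+07 − 12005.0) = 962933.
Partial sum through k=1: 6.32521e+08.
Correction k=2: B_{4}/4! · (f^{(3)}(39) − f^{(3)}(7)) = −1/720 · (91260.0 − 2940.00) = -122.667.
Partial sum through k=2: 6.32521e+08.
Correction k=3: B_{6}/6! · (f^{(5)}(39) − f^{(5)}(7)) = 1/30240 · (120.000 − 120.000) = 0.00000.

S_3 ≈ 6.32521e+08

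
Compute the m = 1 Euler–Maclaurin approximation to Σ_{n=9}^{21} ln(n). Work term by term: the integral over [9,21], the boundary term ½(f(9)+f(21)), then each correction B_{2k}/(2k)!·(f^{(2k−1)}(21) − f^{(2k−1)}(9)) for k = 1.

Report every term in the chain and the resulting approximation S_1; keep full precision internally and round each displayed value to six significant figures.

S_1 ≈ 34.7755

∫_9^21 ln(x) dx evaluates to 32.1599.
½[f(9) + f(21)] = ½[2.19722 + 3.04452] = 2.62087.
So far: 34.7808.
Order-1 term: 1/12 · (0.0476190 − 0.111111) = -0.00529101.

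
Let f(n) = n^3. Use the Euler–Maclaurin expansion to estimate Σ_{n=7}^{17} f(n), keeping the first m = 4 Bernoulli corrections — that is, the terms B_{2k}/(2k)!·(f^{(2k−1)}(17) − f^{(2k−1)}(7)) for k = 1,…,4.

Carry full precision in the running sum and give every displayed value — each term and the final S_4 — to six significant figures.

S_4 ≈ 22968.0

∫_7^17 x^3 dx evaluates to 20280.0.
Endpoint term: (f(7) + f(17))/2 = (343.000 + 4913.00)/2 = 2628.00.
So far: 22908.0.
Correction k=1: B_{2}/2! · (f^{(1)}(17) − f^{(1)}(7)) = 1/12 · (867.000 − 147.000) = 60.0000.
Running total after k=1: 22968.0.
Correction k=2: B_{4}/4! · (f^{(3)}(17) − f^{(3)}(7)) = −1/720 · (6.00000 − 6.00000) = 0.00000.
Running total after k=2: 22968.0.
Correction k=3: B_{6}/6! · (f^{(5)}(17) − f^{(5)}(7)) = 1/30240 · (0.00000 − 0.00000) = 0.00000.
Running total after k=3: 22968.0.
Correction k=4: B_{8}/8! · (f^{(7)}(17) − f^{(7)}(7)) = −1/1209600 · (0.00000 − 0.00000) = 0.00000.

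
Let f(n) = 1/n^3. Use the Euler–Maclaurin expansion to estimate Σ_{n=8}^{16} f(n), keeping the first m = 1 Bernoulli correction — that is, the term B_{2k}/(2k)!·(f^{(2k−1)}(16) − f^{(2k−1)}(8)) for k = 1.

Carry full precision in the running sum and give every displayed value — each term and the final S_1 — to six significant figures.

S_1 ≈ 0.00701523

Integral: ∫_8^16 1/x^3 dx = 0.00585938.
Boundary: ½(f(8) + f(16)) = ½(0.00195312 + 0.000244141) = 0.00109863.
So far: 0.00695801.
Correction k=1: B_{2}/2! · (f^{(1)}(16) − f^{(1)}(8)) = 1/12 · (-4.57764e-05 − (-0.000732422)) = 5.72205e-05.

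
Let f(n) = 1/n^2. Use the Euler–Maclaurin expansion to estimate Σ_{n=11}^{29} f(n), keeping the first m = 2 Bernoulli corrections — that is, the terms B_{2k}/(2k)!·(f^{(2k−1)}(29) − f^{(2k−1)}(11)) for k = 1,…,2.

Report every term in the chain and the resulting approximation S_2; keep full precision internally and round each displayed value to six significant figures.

∫_11^29 1/x^2 dx evaluates to 0.0564263.
Boundary: ½(f(11) + f(29)) = ½(0.00826446 + 0.00118906) = 0.00472676.
Running total after boundary: 0.0611531.
Correction k=1: B_{2}/2! · (f^{(1)}(29) − f^{(1)}(11)) = 1/12 · (-8.20042e-05 − (-0.00150263)) = 0.000118385.
Running total after k=1: 0.0612715.
Correction k=2: B_{4}/4! · (f^{(3)}(29) − f^{(3)}(11)) = −1/720 · (-1.17010e-06 − (-0.000149021)) = -2.05349e-07.

S_2 ≈ 0.0612713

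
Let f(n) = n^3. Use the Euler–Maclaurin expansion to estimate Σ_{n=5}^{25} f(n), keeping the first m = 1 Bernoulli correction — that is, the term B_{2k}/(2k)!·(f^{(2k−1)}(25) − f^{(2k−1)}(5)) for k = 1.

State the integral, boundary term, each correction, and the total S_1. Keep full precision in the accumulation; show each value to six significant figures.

∫_5^25 x^3 dx evaluates to 97500.0.
Endpoint term: (f(5) + f(25))/2 = (125.000 + 15625.0)/2 = 7875.00.
Running total after boundary: 105375.
k=1: B_{2}/(2)! × [f^{(1)}(25) − f^{(1)}(5)] = 1/12 × (1875.00 − 75.0000) = 150.000.

S_1 ≈ 105525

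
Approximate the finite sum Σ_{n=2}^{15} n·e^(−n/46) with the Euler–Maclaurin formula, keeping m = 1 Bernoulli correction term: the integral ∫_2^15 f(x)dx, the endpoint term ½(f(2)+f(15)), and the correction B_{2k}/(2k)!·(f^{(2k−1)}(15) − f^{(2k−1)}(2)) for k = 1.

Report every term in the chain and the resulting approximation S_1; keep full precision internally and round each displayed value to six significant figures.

∫_2^15 x·e^(−x/46) dx evaluates to 88.8478.
½[f(2) + f(15)] = ½[1.91491 + 10.8261] = 6.37052.
Running total after boundary: 95.2183.
Order-1 term: 1/12 · (0.486392 − 0.915825) = -0.0357861.

S_1 ≈ 95.1825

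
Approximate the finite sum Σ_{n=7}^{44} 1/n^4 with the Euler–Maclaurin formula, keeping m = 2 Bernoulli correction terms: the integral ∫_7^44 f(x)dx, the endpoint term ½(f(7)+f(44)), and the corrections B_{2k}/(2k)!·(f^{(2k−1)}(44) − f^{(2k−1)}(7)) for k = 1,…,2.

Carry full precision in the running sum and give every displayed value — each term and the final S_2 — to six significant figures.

S_2 ≈ 0.00119591

The integral term ∫_7^44 1/x^4 dx = 0.000967904.
½[f(7) + f(44)] = ½[0.000416493 + 2.66802e-07] = 0.000208380.
Running total after boundary: 0.00117628.
Order-1 term: 1/12 · (-2.42547e-08 − (-0.000237996)) = 1.98310e-05.
After k=1: 0.00119612.
Order-2 term: −1/720 · (-3.75848e-10 − (-0.000145712)) = -2.02377e-07.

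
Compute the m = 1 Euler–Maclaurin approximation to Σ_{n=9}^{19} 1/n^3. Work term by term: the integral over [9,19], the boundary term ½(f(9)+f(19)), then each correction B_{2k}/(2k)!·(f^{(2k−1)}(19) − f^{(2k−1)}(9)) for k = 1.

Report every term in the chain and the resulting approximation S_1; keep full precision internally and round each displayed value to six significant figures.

S_1 ≈ 0.00558275

The integral term ∫_9^19 1/x^3 dx = 0.00478780.
Endpoint term: (f(9) + f(19))/2 = (0.00137174 + 0.000145794)/2 = 0.000758768.
Running total after boundary: 0.00554657.
Correction k=1: B_{2}/2! · (f^{(1)}(19) − f^{(1)}(9)) = 1/12 · (-2.30201e-05 − (-0.000457247)) = 3.61856e-05.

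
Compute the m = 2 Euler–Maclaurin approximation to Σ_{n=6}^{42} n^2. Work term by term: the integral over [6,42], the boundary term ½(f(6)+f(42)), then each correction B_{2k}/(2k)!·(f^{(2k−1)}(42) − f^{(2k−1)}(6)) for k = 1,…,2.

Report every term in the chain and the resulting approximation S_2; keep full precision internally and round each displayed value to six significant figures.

S_2 ≈ 25530.0

∫_6^42 x^2 dx evaluates to 24624.0.
½[f(6) + f(42)] = ½[36.0000 + 1764.00] = 900.000.
So far: 25524.0.
k=1: B_{2}/(2)! × [f^{(1)}(42) − f^{(1)}(6)] = 1/12 × (84.0000 − 12.0000) = 6.00000.
After k=1: 25530.0.
k=2: B_{4}/(4)! × [f^{(3)}(42) − f^{(3)}(6)] = −1/720 × (0.00000 − 0.00000) = 0.00000.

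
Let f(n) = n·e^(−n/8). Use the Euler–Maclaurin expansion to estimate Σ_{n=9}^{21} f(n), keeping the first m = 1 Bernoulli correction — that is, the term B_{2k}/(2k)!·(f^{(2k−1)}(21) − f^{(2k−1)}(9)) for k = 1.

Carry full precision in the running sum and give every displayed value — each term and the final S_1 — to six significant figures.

The integral term ∫_9^21 x·e^(−x/8) dx = 27.3467.
½[f(9) + f(21)] = ½[2.92187 + 1.52123] = 2.22155.
Integral + boundary = 29.5683.
Correction k=1: B_{2}/2! · (f^{(1)}(21) − f^{(1)}(9)) = 1/12 · (-0.117715 − (-0.0405816)) = -0.00642775.

S_1 ≈ 29.5618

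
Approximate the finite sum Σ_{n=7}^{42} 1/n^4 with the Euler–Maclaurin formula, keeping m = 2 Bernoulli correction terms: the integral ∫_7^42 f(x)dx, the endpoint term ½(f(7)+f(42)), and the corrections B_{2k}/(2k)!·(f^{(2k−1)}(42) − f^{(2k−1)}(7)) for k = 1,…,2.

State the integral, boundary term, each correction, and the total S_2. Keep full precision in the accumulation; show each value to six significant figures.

Integral: ∫_7^42 1/x^4 dx = 0.000967318.
½[f(7) + f(42)] = ½[0.000416493 + 3.21368e-07] = 0.000208407.
So far: 0.00117573.
Correction k=1: B_{2}/2! · (f^{(1)}(42) − f^{(1)}(7)) = 1/12 · (-3.06065e-08 − (-0.000237996)) = 1.98305e-05.
Partial sum through k=1: 0.00119556.
Correction k=2: B_{4}/4! · (f^{(3)}(42) − f^{(3)}(7)) = −1/720 · (-5.20519e-10 − (-0.000145712)) = -2.02377e-07.

S_2 ≈ 0.00119535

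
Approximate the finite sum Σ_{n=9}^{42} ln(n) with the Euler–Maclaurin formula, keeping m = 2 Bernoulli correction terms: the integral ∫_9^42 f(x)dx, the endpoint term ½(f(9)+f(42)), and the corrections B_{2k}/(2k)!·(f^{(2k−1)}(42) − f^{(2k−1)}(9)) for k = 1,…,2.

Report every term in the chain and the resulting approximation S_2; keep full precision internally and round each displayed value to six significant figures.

∫_9^42 ln(x) dx evaluates to 104.207.
Boundary: ½(f(9) + f(42)) = ½(2.19722 + 3.73767) = 2.96745.
Integral + boundary = 107.175.
Correction k=1: B_{2}/2! · (f^{(1)}(42) − f^{(1)}(9)) = 1/12 · (0.0238095 − 0.111111) = -0.00727513.
Running total after k=1: 107.167.
Correction k=2: B_{4}/4! · (f^{(3)}(42) − f^{(3)}(9)) = −1/720 · (2.69949e-05 − 0.00274348) = 3.77290e-06.

S_2 ≈ 107.167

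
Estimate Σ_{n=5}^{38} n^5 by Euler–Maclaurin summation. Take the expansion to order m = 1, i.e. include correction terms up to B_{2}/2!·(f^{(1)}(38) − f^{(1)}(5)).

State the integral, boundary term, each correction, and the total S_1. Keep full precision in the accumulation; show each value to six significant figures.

S_1 ≈ 5.42308e+08

Integral: ∫_5^38 x^5 dx = 5.01820e+08.
Endpoint term: (f(5) + f(38))/2 = (3125.00 + 7.92352e+07)/2 = 3.96191e+07.
So far: 5.41439e+08.
k=1: B_{2}/(2)! × [f^{(1)}(38) − f^{(1)}(5)] = 1/12 × (1.04257e+07 − 3125.00) = 868546.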